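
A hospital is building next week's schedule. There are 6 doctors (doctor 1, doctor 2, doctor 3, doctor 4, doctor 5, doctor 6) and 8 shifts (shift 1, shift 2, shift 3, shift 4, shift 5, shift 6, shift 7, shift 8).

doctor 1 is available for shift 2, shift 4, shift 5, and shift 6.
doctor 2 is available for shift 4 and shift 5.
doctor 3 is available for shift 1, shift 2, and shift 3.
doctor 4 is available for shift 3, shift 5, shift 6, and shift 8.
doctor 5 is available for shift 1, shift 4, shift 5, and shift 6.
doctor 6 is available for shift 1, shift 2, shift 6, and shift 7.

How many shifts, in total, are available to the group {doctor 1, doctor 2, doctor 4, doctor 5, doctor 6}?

The union of neighbours of {doctor 1, doctor 2, doctor 4, doctor 5, doctor 6} is {shift 1, shift 2, shift 3, shift 4, shift 5, shift 6, shift 7, shift 8}, which has 8 elements.
Since |N(S)| = 8 ≥ |S| = 5, Hall's condition holds for this subset.

8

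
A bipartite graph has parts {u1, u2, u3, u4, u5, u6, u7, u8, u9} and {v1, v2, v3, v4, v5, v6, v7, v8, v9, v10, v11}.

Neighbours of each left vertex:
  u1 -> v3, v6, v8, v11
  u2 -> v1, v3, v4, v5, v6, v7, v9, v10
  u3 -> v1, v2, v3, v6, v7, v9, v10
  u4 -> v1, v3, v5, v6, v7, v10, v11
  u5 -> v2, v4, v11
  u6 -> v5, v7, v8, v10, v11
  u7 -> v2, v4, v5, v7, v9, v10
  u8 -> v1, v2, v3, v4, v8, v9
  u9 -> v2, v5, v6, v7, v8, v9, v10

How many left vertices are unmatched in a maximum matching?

0

A valid assignment of size 9: u1-v8, u2-v1, u3-v6, u4-v11, u5-v4, u6-v5, u7-v2, u8-v3, u9-v10.
This saturates every left vertex, so 9 is the maximum.
That matches 9 of the 9, leaving 0 unmatched; no matching can do better.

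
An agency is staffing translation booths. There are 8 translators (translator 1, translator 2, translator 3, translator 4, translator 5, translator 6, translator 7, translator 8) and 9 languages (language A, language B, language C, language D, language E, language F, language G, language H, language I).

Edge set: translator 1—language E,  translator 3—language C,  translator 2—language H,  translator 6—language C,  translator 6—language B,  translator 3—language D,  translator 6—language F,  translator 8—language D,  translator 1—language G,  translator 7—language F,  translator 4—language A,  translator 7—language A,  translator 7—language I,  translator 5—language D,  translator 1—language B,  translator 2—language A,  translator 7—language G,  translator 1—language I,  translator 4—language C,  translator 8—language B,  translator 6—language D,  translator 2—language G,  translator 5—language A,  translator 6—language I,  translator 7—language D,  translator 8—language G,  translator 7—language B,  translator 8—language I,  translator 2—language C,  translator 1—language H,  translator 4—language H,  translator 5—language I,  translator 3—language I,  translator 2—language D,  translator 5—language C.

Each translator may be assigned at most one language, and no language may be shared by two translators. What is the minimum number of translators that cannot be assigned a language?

0

For example, pair translator 1-language G, translator 2-language D, translator 3-language C, translator 4-language H, translator 5-language A, translator 6-language F, translator 7-language I, translator 8-language B.
This saturates every translator, so 8 is the maximum.
That matches 8 of the 8, leaving 0 unmatched; no matching can do better.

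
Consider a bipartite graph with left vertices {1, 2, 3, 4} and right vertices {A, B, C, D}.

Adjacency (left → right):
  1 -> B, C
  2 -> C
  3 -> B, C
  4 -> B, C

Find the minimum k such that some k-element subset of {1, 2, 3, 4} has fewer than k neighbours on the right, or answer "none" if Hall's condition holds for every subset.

3

Take S = {1, 2, 3}. Its neighbourhood is {B, C}, so |N(S)| = 2 < |S| = 3.
Every subset of size less than 3 has at least as many neighbours as members, so 3 is the minimum.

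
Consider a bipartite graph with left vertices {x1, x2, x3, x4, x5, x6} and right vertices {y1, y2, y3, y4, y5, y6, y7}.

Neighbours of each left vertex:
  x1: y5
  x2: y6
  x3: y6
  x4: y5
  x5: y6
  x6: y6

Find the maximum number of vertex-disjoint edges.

For example, pair x1→y5, x2→y6.
The set {x1, x2, x3, x4, x5, x6} has only 2 neighbours ({y5, y6}), so by Hall's theorem at most 2 of the 6 left vertices can be matched.

2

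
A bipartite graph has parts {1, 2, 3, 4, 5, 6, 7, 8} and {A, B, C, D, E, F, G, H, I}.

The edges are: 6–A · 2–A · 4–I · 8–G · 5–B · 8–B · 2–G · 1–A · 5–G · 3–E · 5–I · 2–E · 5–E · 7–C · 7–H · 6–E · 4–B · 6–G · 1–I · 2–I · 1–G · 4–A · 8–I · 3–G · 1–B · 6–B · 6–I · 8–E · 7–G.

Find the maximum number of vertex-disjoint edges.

6

One maximum matching: 1-I, 2-E, 3-G, 4-A, 5-B, 7-C.
The set {1, 2, 3, 4, 5, 6, 8} has only 5 neighbours ({A, B, E, G, I}), so by Hall's theorem at most 6 of the 8 left vertices can be matched.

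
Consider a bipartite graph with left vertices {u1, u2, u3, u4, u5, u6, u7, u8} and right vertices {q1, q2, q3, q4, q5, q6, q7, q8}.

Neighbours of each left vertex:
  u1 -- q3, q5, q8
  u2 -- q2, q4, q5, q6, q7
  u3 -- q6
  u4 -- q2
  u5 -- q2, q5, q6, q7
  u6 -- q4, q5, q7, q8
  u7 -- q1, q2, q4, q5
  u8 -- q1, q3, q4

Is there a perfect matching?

A valid assignment of size 8: u1-q3, u2-q7, u3-q6, u4-q2, u5-q5, u6-q8, u7-q1, u8-q4.
Every left vertex is matched, so this is a perfect matching.

Yes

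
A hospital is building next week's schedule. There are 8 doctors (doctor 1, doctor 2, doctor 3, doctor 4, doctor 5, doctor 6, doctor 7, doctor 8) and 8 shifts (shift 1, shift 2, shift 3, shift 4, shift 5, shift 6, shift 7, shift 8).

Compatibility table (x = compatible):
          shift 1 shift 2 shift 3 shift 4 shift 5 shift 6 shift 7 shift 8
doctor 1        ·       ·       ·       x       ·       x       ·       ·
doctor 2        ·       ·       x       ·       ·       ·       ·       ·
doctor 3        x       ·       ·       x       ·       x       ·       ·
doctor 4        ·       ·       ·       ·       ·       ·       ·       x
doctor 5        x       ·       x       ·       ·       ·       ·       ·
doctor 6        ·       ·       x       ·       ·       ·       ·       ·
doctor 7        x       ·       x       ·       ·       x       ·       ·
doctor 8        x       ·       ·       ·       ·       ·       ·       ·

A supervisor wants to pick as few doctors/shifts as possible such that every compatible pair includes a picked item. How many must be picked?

{doctor 4, shift 1, shift 3, shift 4, shift 6} is a vertex cover of size 5: every edge has an endpoint in this set.
No smaller cover exists because doctor 1–shift 4, doctor 2–shift 3, doctor 3–shift 6, doctor 4–shift 8, doctor 5–shift 1 is a matching of size 5, and a cover must include an endpoint of each of these disjoint edges (König's theorem).

5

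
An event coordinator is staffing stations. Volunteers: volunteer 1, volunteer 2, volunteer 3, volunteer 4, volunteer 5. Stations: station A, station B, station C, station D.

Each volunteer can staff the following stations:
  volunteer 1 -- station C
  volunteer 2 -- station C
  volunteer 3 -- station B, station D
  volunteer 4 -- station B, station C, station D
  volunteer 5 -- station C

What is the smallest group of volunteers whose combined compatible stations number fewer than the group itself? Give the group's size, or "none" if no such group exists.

2

Take S = {volunteer 1, volunteer 2}. Its neighbourhood is {station C}, so |N(S)| = 1 < |S| = 2.
No single vertex violates Hall's condition since each has at least one neighbour, so 2 is the minimum.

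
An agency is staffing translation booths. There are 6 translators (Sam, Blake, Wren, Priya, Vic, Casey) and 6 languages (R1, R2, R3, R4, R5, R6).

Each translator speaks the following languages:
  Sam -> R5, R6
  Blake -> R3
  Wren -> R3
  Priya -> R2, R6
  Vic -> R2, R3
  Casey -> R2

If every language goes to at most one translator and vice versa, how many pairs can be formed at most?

4

For example, pair Sam–R5, Blake–R3, Priya–R6, Vic–R2.
The set {Blake, Wren, Vic, Casey} has only 2 neighbours ({R2, R3}), so by Hall's theorem at most 4 of the 6 translators can be matched.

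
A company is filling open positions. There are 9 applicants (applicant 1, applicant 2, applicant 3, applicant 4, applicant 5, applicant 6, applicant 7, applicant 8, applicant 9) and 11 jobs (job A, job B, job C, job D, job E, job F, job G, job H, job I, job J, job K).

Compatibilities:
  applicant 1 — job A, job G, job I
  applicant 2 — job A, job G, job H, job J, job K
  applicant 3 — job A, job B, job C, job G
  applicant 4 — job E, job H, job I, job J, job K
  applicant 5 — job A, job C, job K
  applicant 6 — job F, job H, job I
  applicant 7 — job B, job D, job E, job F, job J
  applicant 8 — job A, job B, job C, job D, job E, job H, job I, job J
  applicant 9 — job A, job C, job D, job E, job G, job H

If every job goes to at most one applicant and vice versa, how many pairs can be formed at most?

A valid assignment of size 9: applicant 1–job A, applicant 2–job K, applicant 3–job G, applicant 4–job I, applicant 5–job C, applicant 6–job H, applicant 7–job F, applicant 8–job J, applicant 9–job D.
This saturates every applicant, so 9 is the maximum.

9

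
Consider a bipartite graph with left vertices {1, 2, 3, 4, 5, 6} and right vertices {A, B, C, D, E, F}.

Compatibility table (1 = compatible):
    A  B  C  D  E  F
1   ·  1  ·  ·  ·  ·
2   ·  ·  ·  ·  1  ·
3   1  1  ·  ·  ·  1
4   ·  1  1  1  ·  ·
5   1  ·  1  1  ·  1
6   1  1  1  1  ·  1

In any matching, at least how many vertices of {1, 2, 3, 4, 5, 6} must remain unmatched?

0

For example, pair 1-B, 2-E, 3-F, 4-D, 5-C, 6-A.
All 6 left vertices are matched, so no larger matching exists.
That matches 6 of the 6, leaving 0 unmatched; no matching can do better.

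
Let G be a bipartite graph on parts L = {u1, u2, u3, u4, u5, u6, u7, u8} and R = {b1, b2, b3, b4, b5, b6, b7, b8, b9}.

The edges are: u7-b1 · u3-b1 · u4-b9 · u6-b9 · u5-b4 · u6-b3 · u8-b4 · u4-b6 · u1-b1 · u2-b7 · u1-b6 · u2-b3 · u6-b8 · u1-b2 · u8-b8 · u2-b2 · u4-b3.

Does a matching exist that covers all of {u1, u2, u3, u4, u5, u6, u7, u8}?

The set {u3, u7} has only 1 neighbour ({b1}), so by Hall's theorem at most 7 of the 8 left vertices can be matched.
Hence no matching covers every left vertex.

No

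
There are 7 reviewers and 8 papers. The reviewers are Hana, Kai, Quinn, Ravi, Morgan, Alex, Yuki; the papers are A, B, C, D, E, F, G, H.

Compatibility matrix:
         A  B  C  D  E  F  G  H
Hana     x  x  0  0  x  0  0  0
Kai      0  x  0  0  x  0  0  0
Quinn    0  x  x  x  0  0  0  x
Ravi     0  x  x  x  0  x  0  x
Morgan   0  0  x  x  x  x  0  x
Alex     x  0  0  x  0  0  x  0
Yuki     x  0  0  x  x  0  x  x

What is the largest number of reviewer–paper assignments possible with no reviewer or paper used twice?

7

A valid assignment of size 7: Hana–A, Kai–B, Quinn–C, Ravi–H, Morgan–E, Alex–D, Yuki–G.
All 7 reviewers are matched, so no larger matching exists.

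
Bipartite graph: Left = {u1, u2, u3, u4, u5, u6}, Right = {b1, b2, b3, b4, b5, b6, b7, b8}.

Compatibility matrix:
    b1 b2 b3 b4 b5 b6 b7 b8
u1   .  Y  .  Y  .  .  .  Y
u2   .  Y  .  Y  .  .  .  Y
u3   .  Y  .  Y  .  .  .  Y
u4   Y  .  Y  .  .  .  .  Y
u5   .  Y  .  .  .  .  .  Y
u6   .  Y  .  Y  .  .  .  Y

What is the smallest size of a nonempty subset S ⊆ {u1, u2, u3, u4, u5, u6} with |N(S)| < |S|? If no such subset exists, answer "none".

Take S = {u1, u2, u3, u5}. Its neighbourhood is {b2, b4, b8}, so |N(S)| = 3 < |S| = 4.
Every subset of size less than 4 has at least as many neighbours as members, so 4 is the minimum.

4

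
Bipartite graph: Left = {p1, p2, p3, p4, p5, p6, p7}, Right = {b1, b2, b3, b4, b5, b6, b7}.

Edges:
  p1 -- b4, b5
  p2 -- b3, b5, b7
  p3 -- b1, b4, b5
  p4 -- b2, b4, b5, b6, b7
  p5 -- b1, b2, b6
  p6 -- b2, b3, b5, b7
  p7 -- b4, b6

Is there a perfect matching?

For example, pair p1–b4, p2–b7, p3–b1, p4–b5, p5–b2, p6–b3, p7–b6.
All 7 left vertices are covered.

Yes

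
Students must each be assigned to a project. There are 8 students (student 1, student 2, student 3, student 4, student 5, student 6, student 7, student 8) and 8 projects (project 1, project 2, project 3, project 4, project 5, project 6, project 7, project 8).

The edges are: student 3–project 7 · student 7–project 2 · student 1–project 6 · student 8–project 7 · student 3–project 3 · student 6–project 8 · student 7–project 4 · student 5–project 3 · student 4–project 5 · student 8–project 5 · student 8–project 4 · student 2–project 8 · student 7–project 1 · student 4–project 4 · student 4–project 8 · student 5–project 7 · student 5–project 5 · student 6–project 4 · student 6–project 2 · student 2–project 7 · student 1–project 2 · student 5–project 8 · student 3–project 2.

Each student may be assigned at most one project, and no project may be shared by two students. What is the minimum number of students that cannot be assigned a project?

0

One maximum matching: student 1-project 6, student 2-project 7, student 3-project 3, student 4-project 5, student 5-project 8, student 6-project 2, student 7-project 1, student 8-project 4.
This saturates every student, so 8 is the maximum.
That matches 8 of the 8, leaving 0 unmatched; no matching can do better.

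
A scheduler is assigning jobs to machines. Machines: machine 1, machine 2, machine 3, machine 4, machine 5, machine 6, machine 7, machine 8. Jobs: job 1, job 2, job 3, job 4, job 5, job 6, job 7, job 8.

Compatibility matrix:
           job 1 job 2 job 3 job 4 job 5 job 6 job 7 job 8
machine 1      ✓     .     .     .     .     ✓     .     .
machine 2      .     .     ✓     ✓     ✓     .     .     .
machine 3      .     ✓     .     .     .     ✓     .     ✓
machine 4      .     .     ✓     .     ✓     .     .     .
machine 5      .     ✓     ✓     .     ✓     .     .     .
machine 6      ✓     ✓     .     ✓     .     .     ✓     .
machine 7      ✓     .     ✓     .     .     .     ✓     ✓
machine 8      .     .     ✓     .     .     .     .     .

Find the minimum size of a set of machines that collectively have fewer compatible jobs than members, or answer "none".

none

A matching saturating every machine exists, for instance machine 1→job 6, machine 2→job 4, machine 3→job 8, machine 4→job 5, machine 5→job 2, machine 6→job 7, machine 7→job 1, machine 8→job 3.
By Hall's marriage theorem, this means |N(S)| ≥ |S| for every subset S, so no violating subset exists.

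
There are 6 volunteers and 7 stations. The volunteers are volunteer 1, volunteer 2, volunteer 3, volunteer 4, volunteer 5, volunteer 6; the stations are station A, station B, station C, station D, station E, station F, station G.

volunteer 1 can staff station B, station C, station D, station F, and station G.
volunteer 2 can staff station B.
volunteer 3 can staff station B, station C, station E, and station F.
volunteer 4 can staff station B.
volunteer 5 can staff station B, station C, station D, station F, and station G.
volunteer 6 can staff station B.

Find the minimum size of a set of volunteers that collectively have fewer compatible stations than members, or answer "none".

2

Take S = {volunteer 2, volunteer 4}. Its neighbourhood is {station B}, so |N(S)| = 1 < |S| = 2.
No single vertex violates Hall's condition since each has at least one neighbour, so 2 is the minimum.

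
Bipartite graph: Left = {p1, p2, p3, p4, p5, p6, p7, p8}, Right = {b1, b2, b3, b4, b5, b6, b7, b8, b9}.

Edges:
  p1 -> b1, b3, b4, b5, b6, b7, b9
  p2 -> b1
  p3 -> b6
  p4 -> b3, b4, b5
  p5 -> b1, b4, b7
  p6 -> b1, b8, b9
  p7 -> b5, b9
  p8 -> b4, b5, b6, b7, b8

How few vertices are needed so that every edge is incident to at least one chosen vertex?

A maximum matching has 8 edges (e.g. p1–b5, p2–b1, p3–b6, p4–b3, p5–b4, p6–b8, p7–b9, p8–b7).
By König's theorem the minimum vertex cover has the same size. One such cover is {p1, p2, p3, p4, p5, p6, p7, p8}.

8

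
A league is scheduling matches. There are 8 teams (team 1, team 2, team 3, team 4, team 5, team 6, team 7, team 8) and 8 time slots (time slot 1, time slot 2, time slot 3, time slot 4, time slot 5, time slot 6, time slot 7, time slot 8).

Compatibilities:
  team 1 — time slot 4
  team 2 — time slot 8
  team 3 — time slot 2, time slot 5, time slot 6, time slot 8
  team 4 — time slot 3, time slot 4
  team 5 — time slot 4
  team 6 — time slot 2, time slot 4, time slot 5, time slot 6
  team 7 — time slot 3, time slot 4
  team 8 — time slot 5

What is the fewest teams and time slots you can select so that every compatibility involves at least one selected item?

6

A maximum matching has 6 edges (e.g. team 1–time slot 4, team 2–time slot 8, team 3–time slot 2, team 4–time slot 3, team 6–time slot 6, team 8–time slot 5).
By König's theorem the minimum vertex cover has the same size. One such cover is {team 2, team 3, team 6, team 8, time slot 3, time slot 4}.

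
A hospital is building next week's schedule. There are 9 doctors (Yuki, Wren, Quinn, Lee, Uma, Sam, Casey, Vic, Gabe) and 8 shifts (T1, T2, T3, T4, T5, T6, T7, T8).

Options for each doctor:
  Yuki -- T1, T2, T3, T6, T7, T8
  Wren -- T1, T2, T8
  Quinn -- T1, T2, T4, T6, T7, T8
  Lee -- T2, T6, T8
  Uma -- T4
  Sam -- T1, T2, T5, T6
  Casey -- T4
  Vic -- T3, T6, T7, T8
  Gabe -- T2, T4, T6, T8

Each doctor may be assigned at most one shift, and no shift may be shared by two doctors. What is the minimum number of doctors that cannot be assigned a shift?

For example, pair Yuki-T1, Wren-T2, Quinn-T7, Lee-T6, Uma-T4, Sam-T5, Vic-T3, Gabe-T8.
The set {Uma, Casey} has only 1 neighbour ({T4}), so by Hall's theorem at most 8 of the 9 doctors can be matched.
That matches 8 of the 9, leaving 1 unmatched; no matching can do better.

1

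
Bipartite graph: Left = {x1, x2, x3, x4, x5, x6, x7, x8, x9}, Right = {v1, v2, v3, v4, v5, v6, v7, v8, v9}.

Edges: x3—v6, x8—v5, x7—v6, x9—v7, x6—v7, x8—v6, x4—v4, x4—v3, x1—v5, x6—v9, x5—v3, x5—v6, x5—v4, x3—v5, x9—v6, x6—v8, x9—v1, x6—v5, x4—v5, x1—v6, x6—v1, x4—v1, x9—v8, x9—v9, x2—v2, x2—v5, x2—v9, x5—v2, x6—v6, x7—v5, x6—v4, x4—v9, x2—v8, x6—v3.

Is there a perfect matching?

The set {x1, x3, x7, x8} has only 2 neighbours ({v5, v6}), so by Hall's theorem at most 7 of the 9 left vertices can be matched.
Hence no matching covers every left vertex.

No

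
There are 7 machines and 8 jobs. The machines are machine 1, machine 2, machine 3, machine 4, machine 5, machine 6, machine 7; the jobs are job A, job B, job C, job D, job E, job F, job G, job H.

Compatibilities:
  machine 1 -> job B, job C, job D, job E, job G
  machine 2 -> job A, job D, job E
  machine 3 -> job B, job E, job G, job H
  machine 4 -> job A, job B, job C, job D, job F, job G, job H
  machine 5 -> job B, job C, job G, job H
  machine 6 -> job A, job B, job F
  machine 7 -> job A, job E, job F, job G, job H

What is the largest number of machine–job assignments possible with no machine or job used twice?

7

One maximum matching: machine 1→job G, machine 2→job A, machine 3→job E, machine 4→job D, machine 5→job H, machine 6→job B, machine 7→job F.
This saturates every machine, so 7 is the maximum.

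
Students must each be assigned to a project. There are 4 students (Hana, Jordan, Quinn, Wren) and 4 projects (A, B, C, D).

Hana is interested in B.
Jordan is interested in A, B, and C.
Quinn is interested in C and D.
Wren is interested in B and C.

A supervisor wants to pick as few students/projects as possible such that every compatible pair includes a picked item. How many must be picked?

A maximum matching has 4 edges (e.g. Hana–B, Jordan–A, Quinn–D, Wren–C).
By König's theorem the minimum vertex cover has the same size. One such cover is {Hana, Jordan, Quinn, Wren}.

4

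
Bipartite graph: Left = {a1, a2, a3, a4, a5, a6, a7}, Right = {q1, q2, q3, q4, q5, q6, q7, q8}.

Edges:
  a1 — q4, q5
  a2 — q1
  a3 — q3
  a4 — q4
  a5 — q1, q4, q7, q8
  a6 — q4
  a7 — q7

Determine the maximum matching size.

6

One maximum matching: a1→q5, a2→q1, a3→q3, a4→q4, a5→q8, a7→q7.
The set {a4, a6} has only 1 neighbour ({q4}), so by Hall's theorem at most 6 of the 7 left vertices can be matched.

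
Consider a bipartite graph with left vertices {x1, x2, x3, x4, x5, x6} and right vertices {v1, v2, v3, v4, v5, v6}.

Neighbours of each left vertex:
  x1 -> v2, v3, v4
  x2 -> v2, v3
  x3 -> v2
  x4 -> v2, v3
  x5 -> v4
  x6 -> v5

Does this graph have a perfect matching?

No

The set {x1, x2, x3, x4, x5} has only 3 neighbours ({v2, v3, v4}), so by Hall's theorem at most 4 of the 6 left vertices can be matched.
Hence no matching covers every left vertex.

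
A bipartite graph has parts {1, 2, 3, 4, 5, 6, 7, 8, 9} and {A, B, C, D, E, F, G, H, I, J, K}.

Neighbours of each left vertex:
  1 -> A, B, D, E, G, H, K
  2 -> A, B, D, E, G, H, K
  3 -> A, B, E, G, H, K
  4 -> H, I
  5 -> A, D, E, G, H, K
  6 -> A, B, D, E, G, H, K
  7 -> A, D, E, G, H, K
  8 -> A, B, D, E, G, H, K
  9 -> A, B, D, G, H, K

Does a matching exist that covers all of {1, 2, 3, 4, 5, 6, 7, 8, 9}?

The set {1, 2, 3, 5, 6, 7, 8, 9} has only 7 neighbours ({A, B, D, E, G, H, K}), so by Hall's theorem at most 8 of the 9 left vertices can be matched.
Hence no matching covers every left vertex.

No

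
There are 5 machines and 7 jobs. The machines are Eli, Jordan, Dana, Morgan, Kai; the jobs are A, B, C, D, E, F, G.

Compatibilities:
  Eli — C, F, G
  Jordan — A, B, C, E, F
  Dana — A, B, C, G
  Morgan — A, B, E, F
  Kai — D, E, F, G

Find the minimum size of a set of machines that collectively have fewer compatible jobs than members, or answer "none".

none

A matching saturating every machine exists, for instance Eli→F, Jordan→A, Dana→C, Morgan→B, Kai→E.
By Hall's marriage theorem, this means |N(S)| ≥ |S| for every subset S, so no violating subset exists.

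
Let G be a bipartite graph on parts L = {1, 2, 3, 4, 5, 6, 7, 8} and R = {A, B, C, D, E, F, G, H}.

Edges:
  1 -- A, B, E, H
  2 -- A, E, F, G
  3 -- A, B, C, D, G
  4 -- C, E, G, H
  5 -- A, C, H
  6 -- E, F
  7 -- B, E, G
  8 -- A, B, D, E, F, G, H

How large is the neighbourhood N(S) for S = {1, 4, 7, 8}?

The union of neighbours of {1, 4, 7, 8} is {A, B, C, D, E, F, G, H}, which has 8 elements.
Since |N(S)| = 8 ≥ |S| = 4, Hall's condition holds for this subset.

8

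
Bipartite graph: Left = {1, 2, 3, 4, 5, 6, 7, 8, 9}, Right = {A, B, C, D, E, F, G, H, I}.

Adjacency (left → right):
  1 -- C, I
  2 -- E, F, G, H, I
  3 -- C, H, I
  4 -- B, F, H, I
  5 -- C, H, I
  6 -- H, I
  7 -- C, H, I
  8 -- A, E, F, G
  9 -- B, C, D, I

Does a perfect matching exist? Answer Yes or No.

The set {1, 3, 5, 6, 7} has only 3 neighbours ({C, H, I}), so by Hall's theorem at most 7 of the 9 left vertices can be matched.
Hence no matching covers every left vertex.

No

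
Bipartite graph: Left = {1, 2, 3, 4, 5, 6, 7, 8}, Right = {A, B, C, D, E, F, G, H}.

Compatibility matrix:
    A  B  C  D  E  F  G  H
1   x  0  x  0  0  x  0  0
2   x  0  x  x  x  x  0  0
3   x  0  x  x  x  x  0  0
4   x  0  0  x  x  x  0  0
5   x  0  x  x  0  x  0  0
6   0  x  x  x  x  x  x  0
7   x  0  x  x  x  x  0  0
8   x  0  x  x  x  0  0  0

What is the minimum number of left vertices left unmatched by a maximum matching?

One maximum matching: 1–C, 2–E, 3–A, 4–D, 5–F, 6–G.
The set {1, 2, 3, 4, 5, 7, 8} has only 5 neighbours ({A, C, D, E, F}), so by Hall's theorem at most 6 of the 8 left vertices can be matched.
That matches 6 of the 8, leaving 2 unmatched; no matching can do better.

2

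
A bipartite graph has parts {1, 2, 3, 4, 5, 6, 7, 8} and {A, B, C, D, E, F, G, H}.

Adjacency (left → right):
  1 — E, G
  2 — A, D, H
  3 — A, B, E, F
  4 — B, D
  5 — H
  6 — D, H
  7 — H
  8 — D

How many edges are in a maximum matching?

6

For example, pair 1–G, 2–A, 3–E, 4–B, 5–H, 6–D.
The set {5, 6, 7, 8} has only 2 neighbours ({D, H}), so by Hall's theorem at most 6 of the 8 left vertices can be matched.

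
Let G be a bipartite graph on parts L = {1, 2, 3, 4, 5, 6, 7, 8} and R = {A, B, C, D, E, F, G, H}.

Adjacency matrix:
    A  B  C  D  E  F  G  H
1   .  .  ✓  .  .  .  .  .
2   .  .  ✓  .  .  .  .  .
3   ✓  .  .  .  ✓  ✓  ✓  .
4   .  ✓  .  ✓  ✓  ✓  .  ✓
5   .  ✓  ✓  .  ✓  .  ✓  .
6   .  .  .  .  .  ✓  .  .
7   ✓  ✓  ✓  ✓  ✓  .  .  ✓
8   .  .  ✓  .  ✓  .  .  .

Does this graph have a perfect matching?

No

The set {1, 2} has only 1 neighbour ({C}), so by Hall's theorem at most 7 of the 8 left vertices can be matched.
Hence no matching covers every left vertex.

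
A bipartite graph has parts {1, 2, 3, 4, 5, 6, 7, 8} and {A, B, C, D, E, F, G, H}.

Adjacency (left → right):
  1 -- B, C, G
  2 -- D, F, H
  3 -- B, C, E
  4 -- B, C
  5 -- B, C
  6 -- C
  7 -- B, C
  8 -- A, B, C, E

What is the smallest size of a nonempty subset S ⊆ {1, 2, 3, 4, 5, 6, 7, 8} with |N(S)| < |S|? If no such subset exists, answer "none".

3

Take S = {4, 5, 6}. Its neighbourhood is {B, C}, so |N(S)| = 2 < |S| = 3.
Every subset of size less than 3 has at least as many neighbours as members, so 3 is the minimum.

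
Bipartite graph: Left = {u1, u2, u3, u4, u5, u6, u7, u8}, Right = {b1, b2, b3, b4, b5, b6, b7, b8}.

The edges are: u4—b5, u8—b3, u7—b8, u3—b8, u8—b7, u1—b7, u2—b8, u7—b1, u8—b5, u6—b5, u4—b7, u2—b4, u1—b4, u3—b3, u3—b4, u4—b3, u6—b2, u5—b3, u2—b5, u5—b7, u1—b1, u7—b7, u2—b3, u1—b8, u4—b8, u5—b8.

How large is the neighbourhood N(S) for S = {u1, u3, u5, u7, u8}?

The union of neighbours of {u1, u3, u5, u7, u8} is {b1, b3, b4, b5, b7, b8}, which has 6 elements.
Since |N(S)| = 6 ≥ |S| = 5, Hall's condition holds for this subset.

6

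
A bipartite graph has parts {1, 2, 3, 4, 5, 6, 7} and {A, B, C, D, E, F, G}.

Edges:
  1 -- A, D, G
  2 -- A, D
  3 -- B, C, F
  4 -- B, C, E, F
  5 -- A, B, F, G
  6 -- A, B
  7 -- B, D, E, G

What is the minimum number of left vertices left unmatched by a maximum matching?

One maximum matching: 1→G, 2→D, 3→C, 4→E, 5→F, 6→A, 7→B.
This saturates every left vertex, so 7 is the maximum.
That matches 7 of the 7, leaving 0 unmatched; no matching can do better.

0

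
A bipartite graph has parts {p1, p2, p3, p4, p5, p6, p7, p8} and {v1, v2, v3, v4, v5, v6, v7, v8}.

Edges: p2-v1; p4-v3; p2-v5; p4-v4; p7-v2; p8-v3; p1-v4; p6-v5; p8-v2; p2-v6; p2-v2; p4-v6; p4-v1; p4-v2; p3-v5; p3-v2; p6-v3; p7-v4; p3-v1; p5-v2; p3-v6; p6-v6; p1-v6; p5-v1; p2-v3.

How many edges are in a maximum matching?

6

A valid assignment of size 6: p1–v4, p2–v2, p3–v5, p4–v3, p5–v1, p6–v6.
The set {p1, p2, p3, p4, p5, p6, p7, p8} has only 6 neighbours ({v1, v2, v3, v4, v5, v6}), so by Hall's theorem at most 6 of the 8 left vertices can be matched.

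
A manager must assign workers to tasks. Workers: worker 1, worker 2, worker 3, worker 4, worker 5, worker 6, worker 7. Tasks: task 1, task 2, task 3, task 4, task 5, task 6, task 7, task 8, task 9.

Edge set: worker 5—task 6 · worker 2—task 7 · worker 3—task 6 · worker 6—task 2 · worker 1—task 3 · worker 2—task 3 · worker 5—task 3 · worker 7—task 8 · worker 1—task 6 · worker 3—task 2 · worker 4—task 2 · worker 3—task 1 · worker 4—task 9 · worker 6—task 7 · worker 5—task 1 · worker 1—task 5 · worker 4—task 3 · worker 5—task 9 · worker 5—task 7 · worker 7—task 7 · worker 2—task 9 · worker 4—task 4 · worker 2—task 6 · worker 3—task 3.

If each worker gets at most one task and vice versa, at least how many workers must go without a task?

0

A valid assignment of size 7: worker 1–task 5, worker 2–task 6, worker 3–task 1, worker 4–task 4, worker 5–task 9, worker 6–task 2, worker 7–task 7.
This saturates every worker, so 7 is the maximum.
That matches 7 of the 7, leaving 0 unmatched; no matching can do better.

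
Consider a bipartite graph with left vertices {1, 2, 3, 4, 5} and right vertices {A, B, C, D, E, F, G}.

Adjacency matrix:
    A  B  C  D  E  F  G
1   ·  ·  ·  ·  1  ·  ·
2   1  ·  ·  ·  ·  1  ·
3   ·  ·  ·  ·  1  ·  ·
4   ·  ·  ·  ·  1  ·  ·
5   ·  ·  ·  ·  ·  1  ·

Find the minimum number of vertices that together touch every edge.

The 3 edges 1–E, 2–A, 5–F form a matching, so any vertex cover needs at least 3 vertices (one per matched edge).
Conversely {2, 5, E} meets every edge and has exactly 3 vertices, so 3 is optimal.

3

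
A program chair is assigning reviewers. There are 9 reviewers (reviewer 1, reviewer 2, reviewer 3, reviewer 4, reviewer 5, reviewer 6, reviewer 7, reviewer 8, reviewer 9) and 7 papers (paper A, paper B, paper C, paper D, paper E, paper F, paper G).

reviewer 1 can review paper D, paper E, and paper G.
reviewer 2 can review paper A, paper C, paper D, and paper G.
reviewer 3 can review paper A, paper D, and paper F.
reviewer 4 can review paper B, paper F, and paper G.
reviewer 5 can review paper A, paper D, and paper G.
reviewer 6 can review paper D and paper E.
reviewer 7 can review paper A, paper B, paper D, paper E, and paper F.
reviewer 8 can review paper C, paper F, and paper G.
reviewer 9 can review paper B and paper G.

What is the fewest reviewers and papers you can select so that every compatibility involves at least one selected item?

The 7 edges reviewer 1–paper D, reviewer 2–paper C, reviewer 3–paper F, reviewer 4–paper G, reviewer 5–paper A, reviewer 6–paper E, reviewer 7–paper B form a matching, so any vertex cover needs at least 7 vertices (one per matched edge).
Conversely {paper A, paper B, paper C, paper D, paper E, paper F, paper G} meets every edge and has exactly 7 vertices, so 7 is optimal.

7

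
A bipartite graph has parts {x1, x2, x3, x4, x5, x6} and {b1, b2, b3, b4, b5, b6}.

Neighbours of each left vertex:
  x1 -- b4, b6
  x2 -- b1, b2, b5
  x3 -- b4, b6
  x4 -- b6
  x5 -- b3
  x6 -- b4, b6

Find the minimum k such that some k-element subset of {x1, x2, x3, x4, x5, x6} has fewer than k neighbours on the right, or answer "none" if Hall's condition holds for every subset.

3

Take S = {x1, x3, x4}. Its neighbourhood is {b4, b6}, so |N(S)| = 2 < |S| = 3.
Every subset of size less than 3 has at least as many neighbours as members, so 3 is the minimum.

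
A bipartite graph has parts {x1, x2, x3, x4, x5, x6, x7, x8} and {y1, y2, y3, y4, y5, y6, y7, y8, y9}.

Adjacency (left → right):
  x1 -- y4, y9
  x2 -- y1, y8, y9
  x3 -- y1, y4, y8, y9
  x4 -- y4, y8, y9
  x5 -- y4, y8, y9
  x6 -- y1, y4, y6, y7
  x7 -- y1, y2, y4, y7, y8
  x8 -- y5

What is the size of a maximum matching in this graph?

7

One maximum matching: x1-y9, x2-y1, x3-y4, x4-y8, x6-y6, x7-y7, x8-y5.
The set {x1, x2, x3, x4, x5} has only 4 neighbours ({y1, y4, y8, y9}), so by Hall's theorem at most 7 of the 8 left vertices can be matched.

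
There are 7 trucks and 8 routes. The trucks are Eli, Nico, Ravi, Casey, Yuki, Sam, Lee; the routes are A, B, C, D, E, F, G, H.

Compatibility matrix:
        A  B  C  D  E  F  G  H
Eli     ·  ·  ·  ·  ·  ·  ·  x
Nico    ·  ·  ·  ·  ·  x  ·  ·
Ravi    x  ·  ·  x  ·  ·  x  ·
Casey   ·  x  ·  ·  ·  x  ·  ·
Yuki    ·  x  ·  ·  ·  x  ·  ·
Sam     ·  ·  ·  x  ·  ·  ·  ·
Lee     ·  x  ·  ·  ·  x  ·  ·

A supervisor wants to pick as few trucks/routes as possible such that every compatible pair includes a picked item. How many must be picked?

The 5 edges Eli–H, Nico–F, Ravi–G, Casey–B, Sam–D form a matching, so any vertex cover needs at least 5 vertices (one per matched edge).
Conversely {Eli, Ravi, Sam, B, F} meets every edge and has exactly 5 vertices, so 5 is optimal.

5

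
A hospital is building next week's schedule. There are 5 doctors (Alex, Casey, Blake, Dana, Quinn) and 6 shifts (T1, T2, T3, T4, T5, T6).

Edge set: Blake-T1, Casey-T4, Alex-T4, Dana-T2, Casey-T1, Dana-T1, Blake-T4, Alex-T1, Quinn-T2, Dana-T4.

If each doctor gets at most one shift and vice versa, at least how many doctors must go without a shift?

For example, pair Alex-T4, Casey-T1, Dana-T2.
The set {Alex, Casey, Blake, Dana, Quinn} has only 3 neighbours ({T1, T2, T4}), so by Hall's theorem at most 3 of the 5 doctors can be matched.
That matches 3 of the 5, leaving 2 unmatched; no matching can do better.

2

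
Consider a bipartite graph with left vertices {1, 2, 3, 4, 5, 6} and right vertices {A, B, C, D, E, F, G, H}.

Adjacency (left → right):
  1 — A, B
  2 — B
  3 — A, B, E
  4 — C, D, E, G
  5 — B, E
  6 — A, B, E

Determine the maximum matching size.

One maximum matching: 1-A, 2-B, 3-E, 4-C.
The set {1, 2, 3, 5, 6} has only 3 neighbours ({A, B, E}), so by Hall's theorem at most 4 of the 6 left vertices can be matched.

4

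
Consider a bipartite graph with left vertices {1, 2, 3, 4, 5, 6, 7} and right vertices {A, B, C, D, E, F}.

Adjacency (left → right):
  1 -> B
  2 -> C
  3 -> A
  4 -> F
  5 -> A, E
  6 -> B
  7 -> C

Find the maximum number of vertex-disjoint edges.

5

For example, pair 1→B, 2→C, 3→A, 4→F, 5→E.
The set {1, 2, 6, 7} has only 2 neighbours ({B, C}), so by Hall's theorem at most 5 of the 7 left vertices can be matched.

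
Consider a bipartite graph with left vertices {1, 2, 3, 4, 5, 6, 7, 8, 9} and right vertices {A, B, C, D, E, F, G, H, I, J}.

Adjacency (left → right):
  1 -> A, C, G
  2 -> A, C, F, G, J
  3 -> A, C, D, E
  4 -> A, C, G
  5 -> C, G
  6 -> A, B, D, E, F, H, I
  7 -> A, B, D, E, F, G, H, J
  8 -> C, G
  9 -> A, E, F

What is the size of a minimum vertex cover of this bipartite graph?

8

The 8 edges 1–A, 2–F, 3–D, 4–G, 5–C, 6–H, 7–J, 9–E form a matching, so any vertex cover needs at least 8 vertices (one per matched edge).
Conversely {2, 3, 6, 7, 9, A, C, G} meets every edge and has exactly 8 vertices, so 8 is optimal.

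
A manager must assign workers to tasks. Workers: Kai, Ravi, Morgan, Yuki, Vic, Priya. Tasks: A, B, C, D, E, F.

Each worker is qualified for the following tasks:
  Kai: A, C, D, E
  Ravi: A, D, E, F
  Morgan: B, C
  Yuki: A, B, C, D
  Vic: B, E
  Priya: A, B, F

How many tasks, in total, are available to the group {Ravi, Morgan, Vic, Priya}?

The union of neighbours of {Ravi, Morgan, Vic, Priya} is {A, B, C, D, E, F}, which has 6 elements.
Since |N(S)| = 6 ≥ |S| = 4, Hall's condition holds for this subset.

6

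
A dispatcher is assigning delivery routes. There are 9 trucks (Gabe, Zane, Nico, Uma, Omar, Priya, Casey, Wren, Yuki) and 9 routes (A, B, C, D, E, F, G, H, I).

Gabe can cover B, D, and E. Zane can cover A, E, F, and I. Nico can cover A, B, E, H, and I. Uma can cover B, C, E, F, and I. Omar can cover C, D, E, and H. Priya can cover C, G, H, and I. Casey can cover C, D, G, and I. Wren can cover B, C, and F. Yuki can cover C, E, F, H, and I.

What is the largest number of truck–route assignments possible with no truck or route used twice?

9

A valid assignment of size 9: Gabe–D, Zane–I, Nico–A, Uma–B, Omar–H, Priya–C, Casey–G, Wren–F, Yuki–E.
This saturates every truck, so 9 is the maximum.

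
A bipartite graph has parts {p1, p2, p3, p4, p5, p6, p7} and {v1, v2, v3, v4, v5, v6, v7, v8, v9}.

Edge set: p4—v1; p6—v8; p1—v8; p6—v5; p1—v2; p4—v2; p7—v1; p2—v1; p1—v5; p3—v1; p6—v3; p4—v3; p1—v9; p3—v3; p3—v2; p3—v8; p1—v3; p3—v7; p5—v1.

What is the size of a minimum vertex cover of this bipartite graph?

5

A maximum matching has 5 edges (e.g. p1–v5, p2–v1, p3–v3, p4–v2, p6–v8).
By König's theorem the minimum vertex cover has the same size. One such cover is {p1, p3, p4, p6, v1}.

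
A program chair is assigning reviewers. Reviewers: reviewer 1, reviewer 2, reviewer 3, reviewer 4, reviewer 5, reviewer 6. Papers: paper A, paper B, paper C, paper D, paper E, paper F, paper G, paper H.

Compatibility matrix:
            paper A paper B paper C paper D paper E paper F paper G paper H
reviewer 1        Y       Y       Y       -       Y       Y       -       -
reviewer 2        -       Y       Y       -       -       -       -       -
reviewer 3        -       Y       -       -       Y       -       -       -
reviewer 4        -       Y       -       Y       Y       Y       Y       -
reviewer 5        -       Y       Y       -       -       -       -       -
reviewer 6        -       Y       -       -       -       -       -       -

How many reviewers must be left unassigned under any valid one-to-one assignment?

One maximum matching: reviewer 1-paper F, reviewer 2-paper C, reviewer 3-paper E, reviewer 4-paper G, reviewer 5-paper B.
The set {reviewer 2, reviewer 5, reviewer 6} has only 2 neighbours ({paper B, paper C}), so by Hall's theorem at most 5 of the 6 reviewers can be matched.
That matches 5 of the 6, leaving 1 unmatched; no matching can do better.

1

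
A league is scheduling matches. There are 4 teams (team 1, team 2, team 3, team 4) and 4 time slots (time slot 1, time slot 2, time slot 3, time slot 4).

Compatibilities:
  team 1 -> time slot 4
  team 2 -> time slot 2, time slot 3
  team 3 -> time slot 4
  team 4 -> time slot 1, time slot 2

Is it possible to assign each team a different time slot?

No

The set {team 1, team 3} has only 1 neighbour ({time slot 4}), so by Hall's theorem at most 3 of the 4 teams can be matched.
Hence no matching covers every team.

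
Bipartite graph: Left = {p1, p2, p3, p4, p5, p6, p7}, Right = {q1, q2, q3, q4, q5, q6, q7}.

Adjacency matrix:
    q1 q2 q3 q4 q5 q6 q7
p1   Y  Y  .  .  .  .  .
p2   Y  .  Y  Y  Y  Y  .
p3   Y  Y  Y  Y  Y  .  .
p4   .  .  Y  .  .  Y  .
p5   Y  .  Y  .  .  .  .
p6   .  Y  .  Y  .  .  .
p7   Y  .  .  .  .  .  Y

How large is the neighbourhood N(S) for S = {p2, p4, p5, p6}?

The union of neighbours of {p2, p4, p5, p6} is {q1, q2, q3, q4, q5, q6}, which has 6 elements.
Since |N(S)| = 6 ≥ |S| = 4, Hall's condition holds for this subset.

6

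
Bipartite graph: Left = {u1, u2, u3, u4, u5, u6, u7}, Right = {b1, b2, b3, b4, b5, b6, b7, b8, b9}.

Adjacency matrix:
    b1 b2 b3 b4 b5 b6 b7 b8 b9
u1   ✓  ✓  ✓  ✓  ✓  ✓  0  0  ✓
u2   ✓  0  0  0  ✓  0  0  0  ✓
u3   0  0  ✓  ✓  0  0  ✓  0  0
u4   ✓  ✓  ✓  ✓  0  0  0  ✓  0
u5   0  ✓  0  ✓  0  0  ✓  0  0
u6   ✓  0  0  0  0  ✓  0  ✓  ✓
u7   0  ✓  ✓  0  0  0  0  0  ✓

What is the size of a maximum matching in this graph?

For example, pair u1→b5, u2→b9, u3→b7, u4→b1, u5→b4, u6→b8, u7→b3.
This saturates every left vertex, so 7 is the maximum.

7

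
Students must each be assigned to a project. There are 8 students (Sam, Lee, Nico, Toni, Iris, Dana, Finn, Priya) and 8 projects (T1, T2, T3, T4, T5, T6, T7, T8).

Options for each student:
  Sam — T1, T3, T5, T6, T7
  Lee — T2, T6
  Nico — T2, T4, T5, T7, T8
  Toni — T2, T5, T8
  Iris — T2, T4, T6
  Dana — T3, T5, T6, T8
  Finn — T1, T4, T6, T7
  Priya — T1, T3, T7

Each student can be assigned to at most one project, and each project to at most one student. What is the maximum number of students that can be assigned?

For example, pair Sam–T1, Lee–T2, Nico–T5, Toni–T8, Iris–T4, Dana–T3, Finn–T6, Priya–T7.
All 8 students are matched, so no larger matching exists.

8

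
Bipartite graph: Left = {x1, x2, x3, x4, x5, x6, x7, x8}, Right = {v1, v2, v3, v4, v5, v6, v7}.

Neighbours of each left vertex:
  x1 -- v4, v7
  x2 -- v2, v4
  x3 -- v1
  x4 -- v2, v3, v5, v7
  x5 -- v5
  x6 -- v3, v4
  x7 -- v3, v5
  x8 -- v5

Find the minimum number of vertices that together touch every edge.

{x3, v2, v3, v4, v5, v7} is a vertex cover of size 6: every edge has an endpoint in this set.
No smaller cover exists because x1–v7, x2–v2, x3–v1, x4–v3, x5–v5, x6–v4 is a matching of size 6, and a cover must include an endpoint of each of these disjoint edges (König's theorem).

6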